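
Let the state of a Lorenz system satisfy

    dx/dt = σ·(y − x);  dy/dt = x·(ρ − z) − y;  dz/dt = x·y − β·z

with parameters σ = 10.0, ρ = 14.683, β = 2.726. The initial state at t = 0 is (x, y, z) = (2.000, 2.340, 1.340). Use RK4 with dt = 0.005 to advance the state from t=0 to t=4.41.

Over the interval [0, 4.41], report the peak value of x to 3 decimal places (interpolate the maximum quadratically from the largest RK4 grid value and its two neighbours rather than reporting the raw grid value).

t=0.000: state=(2.000, 2.340, 1.340)
step 1 (dt=0.005): k1=(3.400, 24.346, 1.027), k2=(3.924, 24.393, 1.162), k3=(3.912, 24.410, 1.165), k4=(4.425, 24.473, 1.304); state += dt/6·(k1+2k2+2k3+k4)
t=0.005: state=(2.020, 2.462, 1.346)
t=0.010: state=(2.044, 2.585, 1.353)
t=0.015: state=(2.074, 2.709, 1.362)
continuing one RK4 step at a time; state shown every 40 steps (Δt=0.2):
t=0.200: state=(6.049, 9.722, 4.476)
t=0.400: state=(11.362, 9.473, 21.434)
t=0.600: state=(2.920, -0.093, 16.166)
t=0.800: state=(0.429, 0.189, 9.361)
t=1.000: state=(0.479, 0.686, 5.453)
t=1.200: state=(1.379, 2.191, 3.360)
t=1.400: state=(4.637, 7.396, 4.153)
t=1.600: state=(10.898, 12.065, 17.277)
t=1.800: state=(5.050, 1.190, 18.147)
t=2.000: state=(1.282, 0.850, 10.786)
t=2.200: state=(1.567, 2.165, 6.547)
t=2.400: state=(4.006, 6.047, 5.534)
t=2.600: state=(9.388, 11.593, 13.772)
t=2.800: state=(6.916, 3.393, 18.993)
t=3.000: state=(2.475, 1.734, 12.260)
t=3.200: state=(2.707, 3.511, 8.038)
t=3.400: state=(5.739, 7.970, 8.455)
t=3.600: state=(9.239, 9.168, 16.964)
t=3.800: state=(5.328, 3.065, 16.402)
t=4.000: state=(3.168, 3.142, 11.130)
t=4.200: state=(4.568, 5.933, 9.056)
t=4.400: state=(7.889, 9.247, 13.282)
t=4.410: state=(8.018, 9.251, 13.651)
largest grid value and its neighbours: x(0.370)=11.61737, x(0.375)=11.61837, x(0.380)=11.60199
parabola through these three points peaks at t≈0.373 with x≈11.62007

max x = 11.620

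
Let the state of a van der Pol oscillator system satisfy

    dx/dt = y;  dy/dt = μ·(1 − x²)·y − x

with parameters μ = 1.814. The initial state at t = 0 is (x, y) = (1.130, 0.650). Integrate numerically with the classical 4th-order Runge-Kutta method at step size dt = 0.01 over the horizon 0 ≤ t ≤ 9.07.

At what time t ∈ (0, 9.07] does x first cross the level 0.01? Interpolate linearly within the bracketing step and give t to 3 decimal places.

t = 1.913

t=0.000: state=(1.130, 0.650)
step 1 (dt=0.01): k1=(0.650, -1.456), k2=(0.643, -1.465), k3=(0.643, -1.465), k4=(0.635, -1.472); state += dt/6·(k1+2k2+2k3+k4)
t=0.010: state=(1.136, 0.635)
t=0.020: state=(1.143, 0.621)
t=0.030: state=(1.149, 0.606)
continuing one RK4 step at a time; state shown every 50 steps (Δt=0.5):
t=0.500: state=(1.267, -0.073)
t=1.000: state=(1.103, -0.555)
t=1.500: state=(0.695, -1.148)
t=1.910: state=(0.017, -2.338)
next step: t=1.920: state=(-0.007, -2.381) — x has crossed 0.01
linear interpolation between t=1.910 (0.01685) and t=1.920 (-0.00674) → t≈1.913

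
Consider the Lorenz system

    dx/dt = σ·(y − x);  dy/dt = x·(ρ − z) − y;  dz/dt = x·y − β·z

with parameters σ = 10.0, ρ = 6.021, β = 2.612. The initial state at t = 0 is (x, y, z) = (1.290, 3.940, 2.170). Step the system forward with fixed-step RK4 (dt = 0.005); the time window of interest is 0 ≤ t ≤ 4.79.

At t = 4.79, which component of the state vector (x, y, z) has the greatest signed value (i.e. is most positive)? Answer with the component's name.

t=0.000: state=(1.290, 3.940, 2.170)
step 1 (dt=0.005): k1=(26.500, 1.028, -0.585), k2=(25.863, 1.282, -0.317), k3=(25.885, 1.275, -0.324), k4=(25.269, 1.522, -0.062); state += dt/6·(k1+2k2+2k3+k4)
t=0.005: state=(1.419, 3.946, 2.168)
t=0.010: state=(1.543, 3.955, 2.169)
t=0.015: state=(1.661, 3.966, 2.173)
continuing one RK4 step at a time; state shown every 40 steps (Δt=0.2):
t=0.200: state=(4.153, 5.022, 3.484)
t=0.400: state=(5.114, 5.123, 6.019)
t=0.600: state=(4.304, 3.649, 6.830)
t=0.800: state=(3.150, 2.738, 5.800)
t=1.000: state=(2.720, 2.681, 4.621)
t=1.200: state=(2.898, 3.093, 3.987)
t=1.400: state=(3.412, 3.706, 4.054)
t=1.600: state=(3.943, 4.144, 4.710)
t=1.800: state=(4.109, 4.066, 5.425)
t=2.000: state=(3.842, 3.653, 5.610)
t=2.200: state=(3.490, 3.352, 5.296)
t=2.400: state=(3.337, 3.323, 4.890)
t=2.600: state=(3.411, 3.489, 4.682)
t=2.800: state=(3.600, 3.698, 4.749)
t=3.000: state=(3.754, 3.800, 4.984)
t=3.200: state=(3.771, 3.744, 5.179)
t=3.400: state=(3.675, 3.615, 5.204)
t=3.600: state=(3.569, 3.529, 5.092)
t=3.800: state=(3.530, 3.531, 4.963)
t=4.000: state=(3.564, 3.593, 4.910)
t=4.200: state=(3.628, 3.657, 4.947)
t=4.400: state=(3.669, 3.679, 5.025)
t=4.600: state=(3.666, 3.654, 5.078)
t=4.790: state=(3.634, 3.615, 5.077)
compare at T: x=3.634, y=3.615, z=5.077

largest component: z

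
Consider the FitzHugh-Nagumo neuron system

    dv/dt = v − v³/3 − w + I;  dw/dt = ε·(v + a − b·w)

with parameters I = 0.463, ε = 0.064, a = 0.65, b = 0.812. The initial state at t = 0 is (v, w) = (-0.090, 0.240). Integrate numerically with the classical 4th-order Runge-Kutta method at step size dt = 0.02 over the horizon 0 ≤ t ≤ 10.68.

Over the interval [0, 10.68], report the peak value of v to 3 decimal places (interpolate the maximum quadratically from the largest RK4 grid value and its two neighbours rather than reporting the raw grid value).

max v = 1.672

t=0.000: state=(-0.090, 0.240)
step 1 (dt=0.02): k1=(0.133, 0.023), k2=(0.134, 0.023), k3=(0.134, 0.023), k4=(0.135, 0.024); state += dt/6·(k1+2k2+2k3+k4)
t=0.020: state=(-0.087, 0.240)
t=0.040: state=(-0.085, 0.241)
t=0.060: state=(-0.082, 0.241)
continuing one RK4 step at a time; state shown every 25 steps (Δt=0.5):
t=0.500: state=(-0.007, 0.253)
t=1.000: state=(0.120, 0.268)
t=1.500: state=(0.316, 0.289)
t=2.000: state=(0.605, 0.316)
t=2.500: state=(0.978, 0.354)
t=3.000: state=(1.334, 0.402)
t=3.500: state=(1.559, 0.458)
t=4.000: state=(1.652, 0.518)
t=4.500: state=(1.672, 0.578)
t=5.000: state=(1.661, 0.636)
t=5.500: state=(1.637, 0.692)
t=6.000: state=(1.608, 0.746)
t=6.500: state=(1.576, 0.798)
t=7.000: state=(1.544, 0.847)
t=7.500: state=(1.510, 0.894)
t=8.000: state=(1.475, 0.939)
t=8.500: state=(1.439, 0.982)
t=9.000: state=(1.402, 1.022)
t=9.500: state=(1.363, 1.060)
t=10.000: state=(1.323, 1.096)
t=10.500: state=(1.281, 1.129)
t=10.680: state=(1.266, 1.141)
largest grid value and its neighbours: v(4.480)=1.67204, v(4.500)=1.67204, v(4.520)=1.67200
parabola through these three points peaks at t≈4.493 with v≈1.67204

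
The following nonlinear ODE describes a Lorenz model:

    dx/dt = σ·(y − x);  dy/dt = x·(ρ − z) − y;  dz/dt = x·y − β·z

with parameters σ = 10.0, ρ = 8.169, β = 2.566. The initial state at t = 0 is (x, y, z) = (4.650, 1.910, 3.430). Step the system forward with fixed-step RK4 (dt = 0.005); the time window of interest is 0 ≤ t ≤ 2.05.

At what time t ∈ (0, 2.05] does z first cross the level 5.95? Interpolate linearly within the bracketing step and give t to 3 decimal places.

t = 0.352

t=0.000: state=(4.650, 1.910, 3.430)
step 1 (dt=0.005): k1=(-27.400, 20.126, 0.080), k2=(-26.212, 19.750, 0.179), k3=(-26.251, 19.764, 0.180), k4=(-25.099, 19.401, 0.274); state += dt/6·(k1+2k2+2k3+k4)
t=0.005: state=(4.519, 2.009, 3.431)
t=0.010: state=(4.399, 2.104, 3.433)
t=0.015: state=(4.289, 2.196, 3.435)
continuing one RK4 step at a time; state shown every 20 steps (Δt=0.1):
t=0.100: state=(3.521, 3.450, 3.582)
t=0.200: state=(3.920, 4.641, 4.094)
t=0.300: state=(4.768, 5.669, 5.168)
t=0.350: state=(5.205, 6.032, 5.921)
next step: t=0.355: state=(5.246, 6.059, 6.002) — z has crossed 5.95
linear interpolation between t=0.350 (5.92087) and t=0.355 (6.00233) → t≈0.352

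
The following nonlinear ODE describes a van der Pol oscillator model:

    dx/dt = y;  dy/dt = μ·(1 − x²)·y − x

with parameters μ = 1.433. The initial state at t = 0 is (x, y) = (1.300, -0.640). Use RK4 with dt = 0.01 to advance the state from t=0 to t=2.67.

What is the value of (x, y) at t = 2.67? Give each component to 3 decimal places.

t=0.000: state=(1.300, -0.640)
step 1 (dt=0.01): k1=(-0.640, -0.667), k2=(-0.643, -0.668), k3=(-0.643, -0.668), k4=(-0.647, -0.670); state += dt/6·(k1+2k2+2k3+k4)
t=0.010: state=(1.294, -0.647)
t=0.020: state=(1.287, -0.653)
t=0.030: state=(1.280, -0.660)
continuing one RK4 step at a time; state shown every 10 steps (Δt=0.1):
t=0.100: state=(1.233, -0.708)
t=0.200: state=(1.158, -0.782)
t=0.300: state=(1.076, -0.865)
t=0.400: state=(0.985, -0.960)
t=0.500: state=(0.883, -1.072)
t=0.600: state=(0.770, -1.206)
t=0.700: state=(0.641, -1.369)
t=0.800: state=(0.495, -1.567)
t=0.900: state=(0.326, -1.809)
t=1.000: state=(0.132, -2.096)
t=1.100: state=(-0.094, -2.419)
t=1.200: state=(-0.352, -2.747)
t=1.300: state=(-0.641, -3.007)
t=1.400: state=(-0.948, -3.086)
t=1.500: state=(-1.249, -2.883)
t=1.600: state=(-1.515, -2.396)
t=1.700: state=(-1.723, -1.750)
t=1.800: state=(-1.865, -1.116)
t=1.900: state=(-1.950, -0.604)
t=2.000: state=(-1.991, -0.238)
t=2.100: state=(-2.002, 0.008)
t=2.200: state=(-1.992, 0.168)
t=2.300: state=(-1.970, 0.272)
t=2.400: state=(-1.939, 0.343)
t=2.500: state=(-1.902, 0.393)
t=2.600: state=(-1.861, 0.431)
t=2.670: state=(-1.830, 0.453)

(x, y) = (-1.830, 0.453)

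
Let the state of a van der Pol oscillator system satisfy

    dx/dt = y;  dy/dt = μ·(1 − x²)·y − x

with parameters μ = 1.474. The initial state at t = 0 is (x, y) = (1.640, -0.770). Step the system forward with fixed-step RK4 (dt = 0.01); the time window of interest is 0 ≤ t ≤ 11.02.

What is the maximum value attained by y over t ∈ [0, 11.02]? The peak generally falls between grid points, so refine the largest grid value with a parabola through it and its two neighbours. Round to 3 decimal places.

max y = 3.194

t=0.000: state=(1.640, -0.770)
step 1 (dt=0.01): k1=(-0.770, 0.278), k2=(-0.769, 0.264), k3=(-0.769, 0.264), k4=(-0.767, 0.250); state += dt/6·(k1+2k2+2k3+k4)
t=0.010: state=(1.632, -0.767)
t=0.020: state=(1.625, -0.765)
t=0.030: state=(1.617, -0.763)
continuing one RK4 step at a time; state shown every 50 steps (Δt=0.5):
t=0.500: state=(1.249, -0.860)
t=1.000: state=(0.714, -1.372)
t=1.500: state=(-0.280, -2.786)
t=2.000: state=(-1.722, -1.895)
t=2.500: state=(-2.015, 0.161)
t=3.000: state=(-1.844, 0.445)
t=3.500: state=(-1.590, 0.574)
t=4.000: state=(-1.257, 0.782)
t=4.500: state=(-0.764, 1.267)
t=5.000: state=(0.149, 2.573)
t=5.500: state=(1.605, 2.246)
t=6.000: state=(2.013, -0.082)
t=6.500: state=(1.859, -0.432)
t=7.000: state=(1.610, -0.563)
t=7.500: state=(1.284, -0.761)
t=8.000: state=(0.808, -1.214)
t=8.500: state=(-0.060, -2.447)
t=9.000: state=(-1.521, -2.480)
t=9.500: state=(-2.015, 0.019)
t=10.000: state=(-1.874, 0.421)
t=10.500: state=(-1.630, 0.553)
t=11.000: state=(-1.311, 0.742)
t=11.020: state=(-1.296, 0.753)
largest grid value and its neighbours: y(5.240)=3.19102, y(5.250)=3.19364, y(5.260)=3.19328
parabola through these three points peaks at t≈5.254 with y≈3.19385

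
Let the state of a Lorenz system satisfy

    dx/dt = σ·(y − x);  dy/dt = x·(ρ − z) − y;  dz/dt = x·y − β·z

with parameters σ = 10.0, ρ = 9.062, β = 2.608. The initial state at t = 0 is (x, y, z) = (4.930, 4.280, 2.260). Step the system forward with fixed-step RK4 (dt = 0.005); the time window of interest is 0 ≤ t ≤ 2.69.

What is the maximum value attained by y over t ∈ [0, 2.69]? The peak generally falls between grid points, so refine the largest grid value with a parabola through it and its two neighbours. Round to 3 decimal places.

t=0.000: state=(4.930, 4.280, 2.260)
step 1 (dt=0.005): k1=(-6.500, 29.254, 15.206), k2=(-5.606, 28.883, 15.397), k3=(-5.638, 28.897, 15.401), k4=(-4.773, 28.540, 15.593); state += dt/6·(k1+2k2+2k3+k4)
t=0.005: state=(4.902, 4.424, 2.337)
t=0.010: state=(4.882, 4.565, 2.416)
t=0.015: state=(4.870, 4.703, 2.497)
continuing one RK4 step at a time; state shown every 20 steps (Δt=0.1):
t=0.100: state=(5.451, 6.684, 4.245)
t=0.200: state=(6.782, 7.958, 7.333)
t=0.300: state=(7.360, 7.193, 10.554)
t=0.400: state=(6.447, 4.935, 11.876)
t=0.500: state=(4.761, 3.103, 11.083)
t=0.600: state=(3.380, 2.324, 9.467)
t=0.700: state=(2.648, 2.213, 7.872)
t=0.800: state=(2.446, 2.449, 6.575)
t=0.900: state=(2.613, 2.929, 5.658)
t=1.000: state=(3.063, 3.642, 5.178)
t=1.100: state=(3.758, 4.559, 5.226)
t=1.200: state=(4.627, 5.534, 5.909)
t=1.300: state=(5.481, 6.221, 7.214)
t=1.400: state=(5.986, 6.203, 8.759)
t=1.500: state=(5.870, 5.438, 9.829)
t=1.600: state=(5.223, 4.433, 9.980)
t=1.700: state=(4.434, 3.704, 9.393)
t=1.800: state=(3.837, 3.391, 8.504)
t=1.900: state=(3.550, 3.418, 7.641)
t=2.000: state=(3.556, 3.689, 6.988)
t=2.100: state=(3.796, 4.132, 6.646)
t=2.200: state=(4.202, 4.664, 6.672)
t=2.300: state=(4.681, 5.155, 7.074)
t=2.400: state=(5.100, 5.436, 7.754)
t=2.500: state=(5.311, 5.381, 8.478)
t=2.600: state=(5.236, 5.025, 8.962)
t=2.690: state=(4.967, 4.603, 9.057)
largest grid value and its neighbours: y(0.210)=7.98404, y(0.215)=7.98882, y(0.220)=7.98781
parabola through these three points peaks at t≈0.217 with y≈7.98912

max y = 7.989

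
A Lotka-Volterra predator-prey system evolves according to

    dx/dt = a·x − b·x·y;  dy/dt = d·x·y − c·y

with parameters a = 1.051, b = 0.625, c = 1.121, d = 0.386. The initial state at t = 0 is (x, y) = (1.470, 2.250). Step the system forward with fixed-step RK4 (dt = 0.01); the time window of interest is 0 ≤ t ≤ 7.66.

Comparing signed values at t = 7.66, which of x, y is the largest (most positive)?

largest component: x

t=0.000: state=(1.470, 2.250)
step 1 (dt=0.01): k1=(-0.522, -1.246), k2=(-0.516, -1.244), k3=(-0.516, -1.244), k4=(-0.509, -1.243); state += dt/6·(k1+2k2+2k3+k4)
t=0.010: state=(1.465, 2.238)
t=0.020: state=(1.460, 2.225)
t=0.030: state=(1.455, 2.213)
continuing one RK4 step at a time; state shown every 25 steps (Δt=0.25):
t=0.250: state=(1.377, 1.949)
t=0.500: state=(1.350, 1.679)
t=0.750: state=(1.376, 1.447)
t=1.000: state=(1.450, 1.252)
t=1.250: state=(1.570, 1.094)
t=1.500: state=(1.739, 0.970)
t=1.750: state=(1.959, 0.875)
t=2.000: state=(2.234, 0.809)
t=2.250: state=(2.569, 0.771)
t=2.500: state=(2.965, 0.760)
t=2.750: state=(3.420, 0.781)
t=3.000: state=(3.921, 0.841)
t=3.250: state=(4.437, 0.951)
t=3.500: state=(4.909, 1.129)
t=3.750: state=(5.249, 1.395)
t=4.000: state=(5.342, 1.761)
t=4.250: state=(5.099, 2.208)
t=4.500: state=(4.530, 2.661)
t=4.750: state=(3.776, 3.004)
t=5.000: state=(3.028, 3.149)
t=5.250: state=(2.413, 3.090)
t=5.500: state=(1.965, 2.880)
t=5.750: state=(1.666, 2.590)
t=6.000: state=(1.481, 2.276)
t=6.250: state=(1.383, 1.974)
t=6.500: state=(1.350, 1.701)
t=6.750: state=(1.372, 1.465)
t=7.000: state=(1.442, 1.267)
t=7.250: state=(1.558, 1.106)
t=7.500: state=(1.723, 0.979)
t=7.660: state=(1.854, 0.914)
compare at T: x=1.854, y=0.914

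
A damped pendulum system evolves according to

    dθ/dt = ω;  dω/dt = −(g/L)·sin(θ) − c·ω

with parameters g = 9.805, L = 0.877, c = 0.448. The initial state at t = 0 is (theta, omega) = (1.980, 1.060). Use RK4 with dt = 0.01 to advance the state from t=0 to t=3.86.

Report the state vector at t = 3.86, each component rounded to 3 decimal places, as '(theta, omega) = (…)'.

(theta, omega) = (-0.032, 2.603)

t=0.000: state=(1.980, 1.060)
step 1 (dt=0.01): k1=(1.060, -10.732), k2=(1.006, -10.684), k3=(1.007, -10.686), k4=(0.953, -10.639); state += dt/6·(k1+2k2+2k3+k4)
t=0.010: state=(1.990, 0.953)
t=0.020: state=(1.999, 0.847)
t=0.030: state=(2.007, 0.742)
continuing one RK4 step at a time; state shown every 20 steps (Δt=0.2):
t=0.200: state=(1.987, -0.960)
t=0.400: state=(1.598, -2.936)
t=0.600: state=(0.827, -4.654)
t=0.800: state=(-0.165, -4.916)
t=1.000: state=(-1.008, -3.287)
t=1.200: state=(-1.437, -0.982)
t=1.400: state=(-1.409, 1.227)
t=1.600: state=(-0.966, 3.111)
t=1.800: state=(-0.228, 4.037)
t=2.000: state=(0.536, 3.333)
t=2.200: state=(1.030, 1.503)
t=2.400: state=(1.124, -0.542)
t=2.600: state=(0.832, -2.295)
t=2.800: state=(0.262, -3.216)
t=3.000: state=(-0.363, -2.809)
t=3.200: state=(-0.791, -1.361)
t=3.400: state=(-0.888, 0.390)
t=3.600: state=(-0.653, 1.878)
t=3.800: state=(-0.189, 2.599)
t=3.860: state=(-0.032, 2.603)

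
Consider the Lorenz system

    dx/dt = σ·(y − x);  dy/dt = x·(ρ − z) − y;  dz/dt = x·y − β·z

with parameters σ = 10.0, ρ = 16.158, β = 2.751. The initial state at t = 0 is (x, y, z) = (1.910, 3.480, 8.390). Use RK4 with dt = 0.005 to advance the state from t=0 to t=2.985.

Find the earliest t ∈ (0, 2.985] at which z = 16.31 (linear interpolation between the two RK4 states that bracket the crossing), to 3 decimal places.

t=0.000: state=(1.910, 3.480, 8.390)
step 1 (dt=0.005): k1=(15.700, 11.357, -16.434), k2=(15.591, 11.713, -16.129), k3=(15.603, 11.709, -16.130), k4=(15.505, 12.065, -15.824); state += dt/6·(k1+2k2+2k3+k4)
t=0.005: state=(1.988, 3.539, 8.309)
t=0.010: state=(2.065, 3.601, 8.232)
t=0.015: state=(2.142, 3.666, 8.157)
continuing one RK4 step at a time; state shown every 20 steps (Δt=0.1):
t=0.100: state=(3.505, 5.314, 7.422)
t=0.200: state=(5.749, 8.458, 8.451)
t=0.300: state=(8.682, 11.495, 12.973)
t=0.345: state=(9.768, 11.653, 16.045)
next step: t=0.350: state=(9.859, 11.592, 16.392) — z has crossed 16.31
linear interpolation between t=0.345 (16.04501) and t=0.350 (16.39231) → t≈0.349

t = 0.349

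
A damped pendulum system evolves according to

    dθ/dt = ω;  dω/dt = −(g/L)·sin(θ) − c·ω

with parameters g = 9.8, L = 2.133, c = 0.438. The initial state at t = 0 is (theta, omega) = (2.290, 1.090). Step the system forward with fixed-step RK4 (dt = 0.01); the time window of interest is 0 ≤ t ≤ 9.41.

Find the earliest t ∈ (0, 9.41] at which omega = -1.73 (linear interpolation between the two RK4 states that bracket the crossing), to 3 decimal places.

t=0.000: state=(2.290, 1.090)
step 1 (dt=0.01): k1=(1.090, -3.934), k2=(1.070, -3.909), k3=(1.070, -3.909), k4=(1.051, -3.884); state += dt/6·(k1+2k2+2k3+k4)
t=0.010: state=(2.301, 1.051)
t=0.020: state=(2.311, 1.012)
t=0.030: state=(2.321, 0.974)
continuing one RK4 step at a time; state shown every 50 steps (Δt=0.5):
t=0.500: state=(2.419, -0.484)
t=0.900: state=(1.987, -1.721)
next step: t=0.910: state=(1.969, -1.755) — omega has crossed -1.73
linear interpolation between t=0.900 (-1.72057) and t=0.910 (-1.75515) → t≈0.903

t = 0.903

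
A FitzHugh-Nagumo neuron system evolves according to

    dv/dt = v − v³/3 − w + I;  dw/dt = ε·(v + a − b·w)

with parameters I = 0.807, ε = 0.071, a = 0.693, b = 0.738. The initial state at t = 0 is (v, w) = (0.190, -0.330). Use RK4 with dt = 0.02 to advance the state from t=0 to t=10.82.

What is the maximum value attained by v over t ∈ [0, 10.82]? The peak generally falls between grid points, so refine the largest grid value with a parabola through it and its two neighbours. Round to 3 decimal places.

t=0.000: state=(0.190, -0.330)
step 1 (dt=0.02): k1=(1.325, 0.080), k2=(1.337, 0.081), k3=(1.337, 0.081), k4=(1.349, 0.082); state += dt/6·(k1+2k2+2k3+k4)
t=0.020: state=(0.217, -0.328)
t=0.040: state=(0.244, -0.327)
t=0.060: state=(0.272, -0.325)
continuing one RK4 step at a time; state shown every 25 steps (Δt=0.5):
t=0.500: state=(0.985, -0.277)
t=1.000: state=(1.724, -0.197)
t=1.500: state=(2.006, -0.101)
t=2.000: state=(2.047, -0.003)
t=2.500: state=(2.031, 0.093)
t=3.000: state=(2.004, 0.185)
t=3.500: state=(1.975, 0.275)
t=4.000: state=(1.945, 0.361)
t=4.500: state=(1.914, 0.443)
t=5.000: state=(1.884, 0.522)
t=5.500: state=(1.854, 0.599)
t=6.000: state=(1.823, 0.672)
t=6.500: state=(1.792, 0.742)
t=7.000: state=(1.761, 0.810)
t=7.500: state=(1.730, 0.874)
t=8.000: state=(1.698, 0.936)
t=8.500: state=(1.667, 0.995)
t=9.000: state=(1.634, 1.051)
t=9.500: state=(1.602, 1.105)
t=10.000: state=(1.568, 1.156)
t=10.500: state=(1.535, 1.205)
t=10.820: state=(1.513, 1.235)
largest grid value and its neighbours: v(1.960)=2.04706, v(1.980)=2.04713, v(2.000)=2.04712
parabola through these three points peaks at t≈1.987 with v≈2.04714

max v = 2.047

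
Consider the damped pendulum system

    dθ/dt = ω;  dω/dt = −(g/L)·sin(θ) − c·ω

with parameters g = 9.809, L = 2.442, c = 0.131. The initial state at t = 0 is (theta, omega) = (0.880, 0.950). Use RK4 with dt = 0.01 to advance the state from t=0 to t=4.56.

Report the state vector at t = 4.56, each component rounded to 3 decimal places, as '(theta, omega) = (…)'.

t=0.000: state=(0.880, 0.950)
step 1 (dt=0.01): k1=(0.950, -3.220), k2=(0.934, -3.230), k3=(0.934, -3.230), k4=(0.918, -3.240); state += dt/6·(k1+2k2+2k3+k4)
t=0.010: state=(0.889, 0.918)
t=0.020: state=(0.898, 0.885)
t=0.030: state=(0.907, 0.853)
continuing one RK4 step at a time; state shown every 20 steps (Δt=0.2):
t=0.200: state=(1.004, 0.279)
t=0.400: state=(0.991, -0.399)
t=0.600: state=(0.848, -1.023)
t=0.800: state=(0.590, -1.522)
t=1.000: state=(0.253, -1.809)
t=1.200: state=(-0.114, -1.816)
t=1.400: state=(-0.455, -1.543)
t=1.600: state=(-0.718, -1.061)
t=1.800: state=(-0.871, -0.462)
t=2.000: state=(-0.900, 0.169)
t=2.200: state=(-0.806, 0.767)
t=2.400: state=(-0.600, 1.264)
t=2.600: state=(-0.312, 1.582)
t=2.800: state=(0.016, 1.658)
t=3.000: state=(0.334, 1.475)
t=3.200: state=(0.592, 1.079)
t=3.400: state=(0.756, 0.551)
t=3.600: state=(0.809, -0.028)
t=3.800: state=(0.746, -0.589)
t=4.000: state=(0.579, -1.066)
t=4.200: state=(0.330, -1.389)
t=4.400: state=(0.038, -1.499)
t=4.560: state=(-0.197, -1.416)

(theta, omega) = (-0.197, -1.416)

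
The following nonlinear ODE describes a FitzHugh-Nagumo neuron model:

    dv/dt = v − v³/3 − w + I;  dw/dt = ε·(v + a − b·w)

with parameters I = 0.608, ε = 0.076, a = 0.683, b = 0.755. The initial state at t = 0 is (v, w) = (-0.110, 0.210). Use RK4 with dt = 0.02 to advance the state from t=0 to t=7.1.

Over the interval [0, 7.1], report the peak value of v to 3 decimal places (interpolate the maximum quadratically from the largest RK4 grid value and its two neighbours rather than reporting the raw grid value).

max v = 1.748

t=0.000: state=(-0.110, 0.210)
step 1 (dt=0.02): k1=(0.288, 0.031), k2=(0.291, 0.032), k3=(0.291, 0.032), k4=(0.294, 0.032); state += dt/6·(k1+2k2+2k3+k4)
t=0.020: state=(-0.104, 0.211)
t=0.040: state=(-0.098, 0.211)
t=0.060: state=(-0.092, 0.212)
continuing one RK4 step at a time; state shown every 25 steps (Δt=0.5):
t=0.500: state=(0.072, 0.229)
t=1.000: state=(0.354, 0.255)
t=1.500: state=(0.765, 0.294)
t=2.000: state=(1.233, 0.349)
t=2.500: state=(1.572, 0.418)
t=3.000: state=(1.716, 0.494)
t=3.500: state=(1.748, 0.571)
t=4.000: state=(1.736, 0.645)
t=4.500: state=(1.708, 0.717)
t=5.000: state=(1.675, 0.786)
t=5.500: state=(1.639, 0.851)
t=6.000: state=(1.602, 0.914)
t=6.500: state=(1.565, 0.973)
t=7.000: state=(1.526, 1.029)
t=7.100: state=(1.518, 1.040)
largest grid value and its neighbours: v(3.520)=1.74811, v(3.540)=1.74811, v(3.560)=1.74805
parabola through these three points peaks at t≈3.531 with v≈1.74812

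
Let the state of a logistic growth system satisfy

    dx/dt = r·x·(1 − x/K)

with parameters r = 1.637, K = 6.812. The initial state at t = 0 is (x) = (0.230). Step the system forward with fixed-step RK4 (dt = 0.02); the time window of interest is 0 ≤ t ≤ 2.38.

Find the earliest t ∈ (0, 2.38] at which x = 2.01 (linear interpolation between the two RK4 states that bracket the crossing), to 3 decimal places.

t = 1.517

t=0.000: state=(0.230)
step 1 (dt=0.02): k1=(0.364), k2=(0.369), k3=(0.369), k4=(0.375); state += dt/6·(k1+2k2+2k3+k4)
t=0.020: state=(0.237)
t=0.040: state=(0.245)
t=0.060: state=(0.253)
continuing one RK4 step at a time; state shown every 5 steps (Δt=0.1):
t=0.100: state=(0.269)
t=0.200: state=(0.315)
t=0.300: state=(0.368)
t=0.400: state=(0.429)
t=0.500: state=(0.500)
t=0.600: state=(0.581)
t=0.700: state=(0.675)
t=0.800: state=(0.781)
t=0.900: state=(0.901)
t=1.000: state=(1.037)
t=1.100: state=(1.189)
t=1.200: state=(1.359)
t=1.300: state=(1.546)
t=1.400: state=(1.750)
t=1.500: state=(1.971)
next step: t=1.520: state=(2.017) — x has crossed 2.01
linear interpolation between t=1.500 (1.97109) and t=1.520 (2.01727) → t≈1.517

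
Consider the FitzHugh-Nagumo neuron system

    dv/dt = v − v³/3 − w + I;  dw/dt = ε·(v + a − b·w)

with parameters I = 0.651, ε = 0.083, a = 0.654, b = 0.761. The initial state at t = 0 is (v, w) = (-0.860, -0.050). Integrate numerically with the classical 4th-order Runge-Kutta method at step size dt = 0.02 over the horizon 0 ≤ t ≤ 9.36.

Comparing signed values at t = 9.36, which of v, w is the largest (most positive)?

t=0.000: state=(-0.860, -0.050)
step 1 (dt=0.02): k1=(0.053, -0.014), k2=(0.053, -0.014), k3=(0.053, -0.014), k4=(0.054, -0.014); state += dt/6·(k1+2k2+2k3+k4)
t=0.020: state=(-0.859, -0.050)
t=0.040: state=(-0.858, -0.051)
t=0.060: state=(-0.857, -0.051)
continuing one RK4 step at a time; state shown every 25 steps (Δt=0.5):
t=0.500: state=(-0.830, -0.056)
t=1.000: state=(-0.792, -0.061)
t=1.500: state=(-0.743, -0.064)
t=2.000: state=(-0.682, -0.064)
t=2.500: state=(-0.602, -0.062)
t=3.000: state=(-0.495, -0.056)
t=3.500: state=(-0.342, -0.044)
t=4.000: state=(-0.114, -0.026)
t=4.500: state=(0.242, 0.004)
t=5.000: state=(0.776, 0.050)
t=5.500: state=(1.373, 0.120)
t=6.000: state=(1.739, 0.208)
t=6.500: state=(1.853, 0.302)
t=7.000: state=(1.860, 0.395)
t=7.500: state=(1.836, 0.485)
t=8.000: state=(1.803, 0.571)
t=8.500: state=(1.767, 0.653)
t=9.000: state=(1.730, 0.731)
t=9.360: state=(1.702, 0.784)
compare at T: v=1.702, w=0.784

largest component: v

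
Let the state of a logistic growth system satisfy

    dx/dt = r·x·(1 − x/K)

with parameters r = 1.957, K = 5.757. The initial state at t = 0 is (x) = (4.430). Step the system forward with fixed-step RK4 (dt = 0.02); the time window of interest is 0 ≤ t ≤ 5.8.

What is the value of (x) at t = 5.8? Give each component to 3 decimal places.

(x) = (5.757)

t=0.000: state=(4.430)
step 1 (dt=0.02): k1=(1.998), k2=(1.977), k3=(1.977), k4=(1.956); state += dt/6·(k1+2k2+2k3+k4)
t=0.020: state=(4.470)
t=0.040: state=(4.508)
t=0.060: state=(4.546)
continuing one RK4 step at a time; state shown every 10 steps (Δt=0.2):
t=0.200: state=(4.787)
t=0.400: state=(5.064)
t=0.600: state=(5.269)
t=0.800: state=(5.418)
t=1.000: state=(5.523)
t=1.200: state=(5.597)
t=1.400: state=(5.648)
t=1.600: state=(5.683)
t=1.800: state=(5.707)
t=2.000: state=(5.723)
t=2.200: state=(5.734)
t=2.400: state=(5.741)
t=2.600: state=(5.746)
t=2.800: state=(5.750)
t=3.000: state=(5.752)
t=3.200: state=(5.754)
t=3.400: state=(5.755)
t=3.600: state=(5.755)
t=3.800: state=(5.756)
t=4.000: state=(5.756)
t=4.200: state=(5.757)
t=4.400: state=(5.757)
t=4.600: state=(5.757)
t=4.800: state=(5.757)
t=5.000: state=(5.757)
t=5.200: state=(5.757)
t=5.400: state=(5.757)
t=5.600: state=(5.757)
t=5.800: state=(5.757)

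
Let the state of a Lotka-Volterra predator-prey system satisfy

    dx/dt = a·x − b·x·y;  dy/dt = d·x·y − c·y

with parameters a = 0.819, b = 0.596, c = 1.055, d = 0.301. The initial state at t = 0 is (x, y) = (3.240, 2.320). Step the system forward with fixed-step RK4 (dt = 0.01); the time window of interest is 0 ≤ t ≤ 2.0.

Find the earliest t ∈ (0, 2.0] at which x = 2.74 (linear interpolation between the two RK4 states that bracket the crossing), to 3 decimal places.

t = 0.313

t=0.000: state=(3.240, 2.320)
step 1 (dt=0.01): k1=(-1.826, -0.185), k2=(-1.820, -0.191), k3=(-1.819, -0.191), k4=(-1.813, -0.198); state += dt/6·(k1+2k2+2k3+k4)
t=0.010: state=(3.222, 2.318)
t=0.020: state=(3.204, 2.316)
t=0.030: state=(3.186, 2.314)
continuing one RK4 step at a time; state shown every 10 steps (Δt=0.1):
t=0.100: state=(3.064, 2.295)
t=0.200: state=(2.904, 2.260)
t=0.300: state=(2.758, 2.214)
t=0.310: state=(2.744, 2.209)
next step: t=0.320: state=(2.731, 2.204) — x has crossed 2.74
linear interpolation between t=0.310 (2.74431) and t=0.320 (2.73073) → t≈0.313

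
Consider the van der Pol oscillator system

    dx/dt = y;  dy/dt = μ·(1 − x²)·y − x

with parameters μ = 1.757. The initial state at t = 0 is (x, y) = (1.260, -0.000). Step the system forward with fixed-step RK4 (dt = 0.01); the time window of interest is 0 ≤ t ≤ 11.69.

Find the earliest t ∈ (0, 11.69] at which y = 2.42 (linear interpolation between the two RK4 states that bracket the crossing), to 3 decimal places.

t=0.000: state=(1.260, -0.000)
step 1 (dt=0.01): k1=(-0.000, -1.260), k2=(-0.006, -1.253), k3=(-0.006, -1.253), k4=(-0.013, -1.247); state += dt/6·(k1+2k2+2k3+k4)
t=0.010: state=(1.260, -0.013)
t=0.020: state=(1.260, -0.025)
t=0.030: state=(1.259, -0.037)
continuing one RK4 step at a time; state shown every 50 steps (Δt=0.5):
t=0.500: state=(1.125, -0.506)
t=1.000: state=(0.748, -1.060)
t=1.500: state=(-0.072, -2.452)
t=2.000: state=(-1.576, -2.395)
t=2.500: state=(-1.982, 0.104)
t=3.000: state=(-1.837, 0.387)
t=3.500: state=(-1.618, 0.489)
t=4.000: state=(-1.339, 0.646)
t=4.500: state=(-0.940, 1.005)
t=5.000: state=(-0.217, 2.107)
t=5.070: state=(-0.060, 2.387)
next step: t=5.080: state=(-0.035, 2.430) — y has crossed 2.42
linear interpolation between t=5.070 (2.38697) and t=5.080 (2.42966) → t≈5.078

t = 5.078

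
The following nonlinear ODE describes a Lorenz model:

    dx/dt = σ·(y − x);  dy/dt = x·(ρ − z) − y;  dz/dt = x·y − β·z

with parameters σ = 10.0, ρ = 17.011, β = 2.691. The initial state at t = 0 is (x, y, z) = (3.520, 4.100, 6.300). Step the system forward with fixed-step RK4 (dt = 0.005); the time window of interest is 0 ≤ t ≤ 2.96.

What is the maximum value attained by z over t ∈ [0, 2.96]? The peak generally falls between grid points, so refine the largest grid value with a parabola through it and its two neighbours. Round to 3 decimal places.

t=0.000: state=(3.520, 4.100, 6.300)
step 1 (dt=0.005): k1=(5.800, 33.603, -2.521), k2=(6.495, 33.696, -2.148), k3=(6.480, 33.711, -2.142), k4=(7.162, 33.819, -1.761); state += dt/6·(k1+2k2+2k3+k4)
t=0.005: state=(3.552, 4.269, 6.289)
t=0.010: state=(3.592, 4.438, 6.282)
t=0.015: state=(3.637, 4.610, 6.280)
continuing one RK4 step at a time; state shown every 20 steps (Δt=0.1):
t=0.100: state=(5.234, 7.918, 7.095)
t=0.200: state=(8.577, 12.248, 11.732)
t=0.300: state=(11.186, 11.815, 20.344)
t=0.400: state=(9.135, 5.008, 23.373)
t=0.500: state=(4.909, 1.325, 19.575)
t=0.600: state=(2.445, 1.012, 15.270)
t=0.700: state=(1.722, 1.562, 11.883)
t=0.800: state=(1.943, 2.510, 9.395)
t=0.900: state=(2.864, 4.178, 7.873)
t=1.000: state=(4.682, 7.059, 7.872)
t=1.100: state=(7.598, 10.898, 10.965)
t=1.200: state=(10.404, 12.005, 18.065)
t=1.300: state=(9.736, 6.890, 22.682)
t=1.400: state=(6.096, 2.472, 20.382)
t=1.500: state=(3.362, 1.592, 16.308)
t=1.600: state=(2.385, 2.072, 12.885)
t=1.700: state=(2.544, 3.125, 10.387)
t=1.800: state=(3.530, 4.945, 8.997)
t=1.900: state=(5.433, 7.834, 9.394)
t=2.000: state=(8.161, 10.963, 12.959)
t=2.100: state=(10.107, 10.641, 19.152)
t=2.200: state=(8.789, 5.944, 21.758)
t=2.300: state=(5.653, 2.783, 19.211)
t=2.400: state=(3.575, 2.310, 15.614)
t=2.500: state=(2.983, 2.975, 12.648)
t=2.600: state=(3.438, 4.332, 10.667)
t=2.700: state=(4.766, 6.533, 10.096)
t=2.800: state=(6.915, 9.340, 11.847)
t=2.900: state=(9.115, 10.693, 16.432)
t=2.960: state=(9.601, 9.537, 19.336)
largest grid value and its neighbours: z(0.375)=23.54495, z(0.380)=23.55471, z(0.385)=23.54124
parabola through these three points peaks at t≈0.380 with z≈23.55479

max z = 23.555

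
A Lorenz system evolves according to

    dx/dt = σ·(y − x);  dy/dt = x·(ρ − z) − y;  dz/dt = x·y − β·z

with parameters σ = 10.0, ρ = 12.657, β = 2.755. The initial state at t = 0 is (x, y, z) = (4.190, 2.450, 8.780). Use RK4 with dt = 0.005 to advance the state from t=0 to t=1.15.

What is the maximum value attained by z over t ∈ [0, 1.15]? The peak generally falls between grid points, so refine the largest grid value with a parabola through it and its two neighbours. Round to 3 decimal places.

max z = 14.858

t=0.000: state=(4.190, 2.450, 8.780)
step 1 (dt=0.005): k1=(-17.400, 13.795, -13.923), k2=(-16.620, 13.736, -13.791), k3=(-16.641, 13.742, -13.788), k4=(-15.881, 13.686, -13.655); state += dt/6·(k1+2k2+2k3+k4)
t=0.005: state=(4.107, 2.519, 8.711)
t=0.010: state=(4.031, 2.587, 8.643)
t=0.015: state=(3.962, 2.655, 8.577)
continuing one RK4 step at a time; state shown every 10 steps (Δt=0.05):
t=0.050: state=(3.649, 3.122, 8.153)
t=0.100: state=(3.585, 3.801, 7.685)
t=0.150: state=(3.825, 4.538, 7.415)
t=0.200: state=(4.277, 5.355, 7.396)
t=0.250: state=(4.888, 6.240, 7.688)
t=0.300: state=(5.611, 7.129, 8.344)
t=0.350: state=(6.378, 7.895, 9.386)
t=0.400: state=(7.088, 8.362, 10.755)
t=0.450: state=(7.606, 8.361, 12.267)
t=0.500: state=(7.807, 7.831, 13.627)
t=0.550: state=(7.626, 6.891, 14.543)
t=0.600: state=(7.104, 5.801, 14.858)
t=0.650: state=(6.376, 4.820, 14.612)
t=0.700: state=(5.601, 4.100, 13.970)
t=0.750: state=(4.909, 3.669, 13.116)
t=0.800: state=(4.376, 3.489, 12.197)
t=0.850: state=(4.025, 3.504, 11.308)
t=0.900: state=(3.851, 3.670, 10.508)
t=0.950: state=(3.837, 3.958, 9.837)
t=1.000: state=(3.965, 4.352, 9.326)
t=1.050: state=(4.218, 4.839, 9.003)
t=1.100: state=(4.580, 5.402, 8.896)
t=1.150: state=(5.032, 6.007, 9.034)
largest grid value and its neighbours: z(0.595)=14.85332, z(0.600)=14.85759, z(0.605)=14.85614
parabola through these three points peaks at t≈0.601 with z≈14.85776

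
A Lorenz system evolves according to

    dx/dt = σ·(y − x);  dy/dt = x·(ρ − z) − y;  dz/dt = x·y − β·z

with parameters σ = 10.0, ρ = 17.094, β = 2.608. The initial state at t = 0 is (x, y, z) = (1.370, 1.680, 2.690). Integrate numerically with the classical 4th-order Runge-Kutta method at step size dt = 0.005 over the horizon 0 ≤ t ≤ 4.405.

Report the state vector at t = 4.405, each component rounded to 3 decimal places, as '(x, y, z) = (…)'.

(x, y, z) = (-5.984, -2.938, 19.861)

t=0.000: state=(1.370, 1.680, 2.690)
step 1 (dt=0.005): k1=(3.100, 18.053, -4.714), k2=(3.474, 18.136, -4.608), k3=(3.467, 18.149, -4.607), k4=(3.834, 18.244, -4.499); state += dt/6·(k1+2k2+2k3+k4)
t=0.005: state=(1.387, 1.771, 2.667)
t=0.010: state=(1.408, 1.863, 2.645)
t=0.015: state=(1.433, 1.956, 2.624)
continuing one RK4 step at a time; state shown every 40 steps (Δt=0.2):
t=0.200: state=(4.773, 8.159, 3.824)
t=0.400: state=(12.726, 13.262, 22.620)
t=0.600: state=(3.418, -0.973, 20.015)
t=0.800: state=(-0.412, -0.981, 11.757)
t=1.000: state=(-1.435, -2.172, 7.205)
t=1.200: state=(-4.445, -7.066, 6.336)
t=1.400: state=(-11.091, -12.936, 18.776)
t=1.600: state=(-5.529, -1.299, 20.889)
t=1.800: state=(-1.374, -0.924, 12.702)
t=2.000: state=(-1.817, -2.607, 7.926)
t=2.200: state=(-5.128, -7.924, 7.505)
t=2.400: state=(-10.997, -11.649, 20.239)
t=2.600: state=(-4.964, -1.423, 19.784)
t=2.800: state=(-1.743, -1.549, 12.226)
t=3.000: state=(-2.800, -4.047, 8.164)
t=3.200: state=(-7.333, -10.546, 10.813)
t=3.400: state=(-9.825, -7.287, 22.627)
t=3.600: state=(-3.469, -1.557, 16.813)
t=3.800: state=(-2.412, -2.880, 10.782)
t=4.000: state=(-4.989, -7.201, 9.231)
t=4.200: state=(-9.891, -11.064, 18.153)
t=4.400: state=(-6.138, -3.040, 20.030)
t=4.405: state=(-5.984, -2.938, 19.861)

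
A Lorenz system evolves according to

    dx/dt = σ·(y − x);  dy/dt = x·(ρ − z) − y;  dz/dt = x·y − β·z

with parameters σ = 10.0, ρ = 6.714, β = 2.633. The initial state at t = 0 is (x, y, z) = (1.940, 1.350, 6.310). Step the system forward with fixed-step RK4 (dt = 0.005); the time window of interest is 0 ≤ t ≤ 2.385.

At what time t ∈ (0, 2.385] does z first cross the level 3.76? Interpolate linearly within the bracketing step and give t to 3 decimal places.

t = 0.241

t=0.000: state=(1.940, 1.350, 6.310)
step 1 (dt=0.005): k1=(-5.900, -0.566, -13.995), k2=(-5.767, -0.503, -13.926), k3=(-5.768, -0.504, -13.925), k4=(-5.637, -0.442, -13.856); state += dt/6·(k1+2k2+2k3+k4)
t=0.005: state=(1.911, 1.347, 6.240)
t=0.010: state=(1.884, 1.346, 6.171)
t=0.015: state=(1.857, 1.344, 6.103)
continuing one RK4 step at a time; state shown every 20 steps (Δt=0.1):
t=0.100: state=(1.574, 1.392, 5.054)
t=0.200: state=(1.520, 1.576, 4.082)
t=0.240: state=(1.557, 1.682, 3.769)
next step: t=0.245: state=(1.563, 1.697, 3.733) — z has crossed 3.76
linear interpolation between t=0.240 (3.76924) and t=0.245 (3.73303) → t≈0.241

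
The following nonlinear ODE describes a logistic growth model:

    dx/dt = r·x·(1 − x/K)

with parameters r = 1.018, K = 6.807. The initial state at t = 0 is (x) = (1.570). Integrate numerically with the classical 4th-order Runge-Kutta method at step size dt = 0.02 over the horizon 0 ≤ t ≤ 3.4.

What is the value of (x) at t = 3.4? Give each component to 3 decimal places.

(x) = (6.162)

t=0.000: state=(1.570)
step 1 (dt=0.02): k1=(1.230), k2=(1.236), k3=(1.236), k4=(1.243); state += dt/6·(k1+2k2+2k3+k4)
t=0.020: state=(1.595)
t=0.040: state=(1.620)
t=0.060: state=(1.645)
continuing one RK4 step at a time; state shown every 10 steps (Δt=0.2):
t=0.200: state=(1.829)
t=0.400: state=(2.114)
t=0.600: state=(2.422)
t=0.800: state=(2.748)
t=1.000: state=(3.087)
t=1.200: state=(3.432)
t=1.400: state=(3.777)
t=1.600: state=(4.115)
t=1.800: state=(4.438)
t=2.000: state=(4.742)
t=2.200: state=(5.023)
t=2.400: state=(5.278)
t=2.600: state=(5.505)
t=2.800: state=(5.706)
t=3.000: state=(5.882)
t=3.200: state=(6.033)
t=3.400: state=(6.162)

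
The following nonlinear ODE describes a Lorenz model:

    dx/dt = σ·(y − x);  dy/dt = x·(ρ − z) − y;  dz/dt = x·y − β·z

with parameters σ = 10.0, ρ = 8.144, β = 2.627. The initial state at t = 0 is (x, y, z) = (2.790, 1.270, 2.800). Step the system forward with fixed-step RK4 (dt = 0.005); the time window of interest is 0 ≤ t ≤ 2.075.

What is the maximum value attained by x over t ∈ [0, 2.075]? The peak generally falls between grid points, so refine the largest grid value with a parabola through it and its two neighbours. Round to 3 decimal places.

t=0.000: state=(2.790, 1.270, 2.800)
step 1 (dt=0.005): k1=(-15.200, 13.640, -3.812), k2=(-14.479, 13.429, -3.742), k3=(-14.502, 13.439, -3.741), k4=(-13.803, 13.236, -3.673); state += dt/6·(k1+2k2+2k3+k4)
t=0.005: state=(2.718, 1.337, 2.781)
t=0.010: state=(2.652, 1.402, 2.763)
t=0.015: state=(2.592, 1.466, 2.746)
continuing one RK4 step at a time; state shown every 20 steps (Δt=0.1):
t=0.100: state=(2.259, 2.396, 2.543)
t=0.200: state=(2.735, 3.476, 2.597)
t=0.300: state=(3.661, 4.747, 3.162)
t=0.400: state=(4.838, 6.054, 4.485)
t=0.500: state=(5.938, 6.824, 6.580)
t=0.600: state=(6.414, 6.412, 8.758)
t=0.700: state=(5.929, 5.030, 9.884)
t=0.800: state=(4.836, 3.671, 9.637)
t=0.900: state=(3.784, 2.901, 8.623)
t=1.000: state=(3.115, 2.658, 7.451)
t=1.100: state=(2.846, 2.749, 6.424)
t=1.200: state=(2.891, 3.065, 5.666)
t=1.300: state=(3.174, 3.557, 5.237)
t=1.400: state=(3.639, 4.177, 5.188)
t=1.500: state=(4.221, 4.826, 5.557)
t=1.600: state=(4.800, 5.323, 6.310)
t=1.700: state=(5.205, 5.462, 7.258)
t=1.800: state=(5.280, 5.169, 8.059)
t=1.900: state=(5.010, 4.609, 8.417)
t=2.000: state=(4.547, 4.060, 8.285)
t=2.075: state=(4.198, 3.769, 7.962)
largest grid value and its neighbours: x(0.595)=6.41294, x(0.600)=6.41414, x(0.605)=6.41275
parabola through these three points peaks at t≈0.600 with x≈6.41414

max x = 6.414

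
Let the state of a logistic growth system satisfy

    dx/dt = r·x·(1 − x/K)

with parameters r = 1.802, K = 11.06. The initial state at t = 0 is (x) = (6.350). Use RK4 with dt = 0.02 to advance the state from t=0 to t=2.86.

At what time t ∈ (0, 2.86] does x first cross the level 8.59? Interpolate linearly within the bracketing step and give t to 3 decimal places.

t = 0.526

t=0.000: state=(6.350)
step 1 (dt=0.02): k1=(4.873), k2=(4.860), k3=(4.860), k4=(4.845); state += dt/6·(k1+2k2+2k3+k4)
t=0.020: state=(6.447)
t=0.040: state=(6.544)
t=0.060: state=(6.640)
continuing one RK4 step at a time; state shown every 5 steps (Δt=0.1):
t=0.100: state=(6.830)
t=0.200: state=(7.289)
t=0.300: state=(7.724)
t=0.400: state=(8.128)
t=0.500: state=(8.499)
t=0.520: state=(8.570)
next step: t=0.540: state=(8.639) — x has crossed 8.59
linear interpolation between t=0.520 (8.56966) and t=0.540 (8.63851) → t≈0.526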